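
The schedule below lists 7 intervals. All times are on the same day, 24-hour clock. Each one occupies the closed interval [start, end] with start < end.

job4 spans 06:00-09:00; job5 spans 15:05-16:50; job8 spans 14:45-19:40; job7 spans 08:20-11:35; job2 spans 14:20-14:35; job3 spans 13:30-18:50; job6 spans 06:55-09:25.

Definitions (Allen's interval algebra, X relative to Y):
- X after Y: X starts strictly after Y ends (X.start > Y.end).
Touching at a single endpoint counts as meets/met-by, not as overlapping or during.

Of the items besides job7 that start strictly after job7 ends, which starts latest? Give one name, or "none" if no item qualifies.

Target job7 = [08:20, 11:35].
job2 [14:20, 14:35] → after → candidate.
job3 [13:30, 18:50] → after → candidate.
job4 [06:00, 09:00] → overlaps → excluded.
job5 [15:05, 16:50] → after → candidate.
job6 [06:55, 09:25] → overlaps → excluded.
job8 [14:45, 19:40] → after → candidate.
Among candidates, latest start is 15:05 → job5.

job5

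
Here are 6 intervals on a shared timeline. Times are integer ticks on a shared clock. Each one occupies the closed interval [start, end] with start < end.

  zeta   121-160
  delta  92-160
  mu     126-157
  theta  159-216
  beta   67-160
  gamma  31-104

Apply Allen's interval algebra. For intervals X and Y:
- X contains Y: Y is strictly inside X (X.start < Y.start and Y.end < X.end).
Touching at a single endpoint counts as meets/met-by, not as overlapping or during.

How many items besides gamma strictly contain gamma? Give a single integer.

0

Target gamma = [31, 104].
beta [67, 160] → overlapped-by → no.
delta [92, 160] → overlapped-by → no.
mu [126, 157] → after → no.
theta [159, 216] → after → no.
zeta [121, 160] → after → no.
Total: 0.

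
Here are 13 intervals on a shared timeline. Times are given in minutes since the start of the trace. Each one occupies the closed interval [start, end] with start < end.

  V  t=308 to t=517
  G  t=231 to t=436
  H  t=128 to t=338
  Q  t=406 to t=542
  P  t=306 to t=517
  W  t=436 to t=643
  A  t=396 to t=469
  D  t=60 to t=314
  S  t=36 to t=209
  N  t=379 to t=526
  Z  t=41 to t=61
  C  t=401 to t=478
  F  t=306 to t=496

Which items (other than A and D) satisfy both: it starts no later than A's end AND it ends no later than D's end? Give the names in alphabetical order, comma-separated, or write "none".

Conditions: its start is no later than A's end (X.start <= t=469) AND its end is no later than D's end (X.end <= t=314).
C: start t=401 <= t=469? ✓; end t=478 <= t=314? ✗ → no.
F: start t=306 <= t=469? ✓; end t=496 <= t=314? ✗ → no.
G: start t=231 <= t=469? ✓; end t=436 <= t=314? ✗ → no.
H: start t=128 <= t=469? ✓; end t=338 <= t=314? ✗ → no.
N: start t=379 <= t=469? ✓; end t=526 <= t=314? ✗ → no.
P: start t=306 <= t=469? ✓; end t=517 <= t=314? ✗ → no.
Q: start t=406 <= t=469? ✓; end t=542 <= t=314? ✗ → no.
S: start t=36 <= t=469? ✓; end t=209 <= t=314? ✓ → yes.
V: start t=308 <= t=469? ✓; end t=517 <= t=314? ✗ → no.
W: start t=436 <= t=469? ✓; end t=643 <= t=314? ✗ → no.
Z: start t=41 <= t=469? ✓; end t=61 <= t=314? ✓ → yes.
Result: S, Z.

S, Z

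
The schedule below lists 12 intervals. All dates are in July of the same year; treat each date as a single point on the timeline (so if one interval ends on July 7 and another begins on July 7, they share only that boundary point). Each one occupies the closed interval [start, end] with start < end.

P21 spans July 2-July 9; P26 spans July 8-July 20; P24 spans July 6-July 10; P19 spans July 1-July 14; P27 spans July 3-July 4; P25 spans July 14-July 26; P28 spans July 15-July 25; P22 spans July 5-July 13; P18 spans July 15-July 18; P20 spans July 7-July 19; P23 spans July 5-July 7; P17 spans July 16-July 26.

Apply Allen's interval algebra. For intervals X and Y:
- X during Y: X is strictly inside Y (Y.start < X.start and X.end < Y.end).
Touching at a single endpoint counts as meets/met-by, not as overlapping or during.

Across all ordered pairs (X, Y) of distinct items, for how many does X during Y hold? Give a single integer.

12

Checking all 132 ordered pairs for relation 'during'; matching pairs in alphabetical order:
(P18, P20): P18 during P20 ✓
(P18, P25): P18 during P25 ✓
(P18, P26): P18 during P26 ✓
(P21, P19): P21 during P19 ✓
(P22, P19): P22 during P19 ✓
(P23, P19): P23 during P19 ✓
(P23, P21): P23 during P21 ✓
(P24, P19): P24 during P19 ✓
(P24, P22): P24 during P22 ✓
(P27, P19): P27 during P19 ✓
(P27, P21): P27 during P21 ✓
(P28, P25): P28 during P25 ✓
Count: 12.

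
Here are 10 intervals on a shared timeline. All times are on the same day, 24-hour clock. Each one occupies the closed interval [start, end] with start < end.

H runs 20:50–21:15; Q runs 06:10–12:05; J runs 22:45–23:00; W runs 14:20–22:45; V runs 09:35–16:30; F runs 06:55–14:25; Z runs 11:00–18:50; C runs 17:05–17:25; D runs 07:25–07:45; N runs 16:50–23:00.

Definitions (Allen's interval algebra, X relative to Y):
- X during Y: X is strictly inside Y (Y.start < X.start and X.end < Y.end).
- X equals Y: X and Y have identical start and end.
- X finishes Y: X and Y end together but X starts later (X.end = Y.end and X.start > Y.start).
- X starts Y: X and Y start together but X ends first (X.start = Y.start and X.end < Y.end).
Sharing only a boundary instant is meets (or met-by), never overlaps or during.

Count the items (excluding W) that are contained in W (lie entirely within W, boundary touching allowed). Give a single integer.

2

Target W = [14:20, 22:45].
C [17:05, 17:25] → during → counts.
D [07:25, 07:45] → before → no.
F [06:55, 14:25] → overlaps → no.
H [20:50, 21:15] → during → counts.
J [22:45, 23:00] → met-by → no.
N [16:50, 23:00] → overlapped-by → no.
Q [06:10, 12:05] → before → no.
V [09:35, 16:30] → overlaps → no.
Z [11:00, 18:50] → overlaps → no.
Total: 2.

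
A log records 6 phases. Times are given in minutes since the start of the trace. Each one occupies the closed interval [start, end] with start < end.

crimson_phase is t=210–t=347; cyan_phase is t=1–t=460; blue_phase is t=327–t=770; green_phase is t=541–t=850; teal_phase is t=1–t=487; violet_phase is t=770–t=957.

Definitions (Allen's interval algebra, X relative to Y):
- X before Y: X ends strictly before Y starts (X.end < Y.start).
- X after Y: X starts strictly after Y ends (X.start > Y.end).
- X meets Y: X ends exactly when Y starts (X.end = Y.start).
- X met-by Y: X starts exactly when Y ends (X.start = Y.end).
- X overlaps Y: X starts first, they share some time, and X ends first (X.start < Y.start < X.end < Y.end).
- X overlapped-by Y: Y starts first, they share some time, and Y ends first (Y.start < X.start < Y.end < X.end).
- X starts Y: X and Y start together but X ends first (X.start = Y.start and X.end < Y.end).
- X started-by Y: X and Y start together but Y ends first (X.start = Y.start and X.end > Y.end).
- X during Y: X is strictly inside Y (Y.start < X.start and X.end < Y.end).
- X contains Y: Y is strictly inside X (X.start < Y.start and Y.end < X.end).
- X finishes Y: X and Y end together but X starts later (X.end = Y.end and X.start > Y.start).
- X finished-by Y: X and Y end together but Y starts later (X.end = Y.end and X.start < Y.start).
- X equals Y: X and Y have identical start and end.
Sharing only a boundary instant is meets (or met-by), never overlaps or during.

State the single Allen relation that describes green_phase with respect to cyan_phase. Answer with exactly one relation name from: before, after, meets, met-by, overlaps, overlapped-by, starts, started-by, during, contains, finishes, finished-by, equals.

green_phase = [t=541, t=850]; cyan_phase = [t=1, t=460].
Compare endpoints: green_phase.start > cyan_phase.start, green_phase.start > cyan_phase.end, green_phase.end > cyan_phase.start, green_phase.end > cyan_phase.end.
That pattern is 'after'.

after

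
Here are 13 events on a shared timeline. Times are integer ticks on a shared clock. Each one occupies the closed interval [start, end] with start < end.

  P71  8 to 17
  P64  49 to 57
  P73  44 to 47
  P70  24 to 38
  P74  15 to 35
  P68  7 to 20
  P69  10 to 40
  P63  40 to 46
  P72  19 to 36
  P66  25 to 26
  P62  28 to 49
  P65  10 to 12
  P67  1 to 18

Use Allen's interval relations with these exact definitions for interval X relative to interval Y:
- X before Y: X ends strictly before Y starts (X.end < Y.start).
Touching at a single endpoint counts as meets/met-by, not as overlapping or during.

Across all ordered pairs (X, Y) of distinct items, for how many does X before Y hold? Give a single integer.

Checking all 156 ordered pairs for relation 'before'; matching pairs in alphabetical order:
(P63, P64): P63 before P64 ✓
(P65, P62): P65 before P62 ✓
(P65, P63): P65 before P63 ✓
(P65, P64): P65 before P64 ✓
(P65, P66): P65 before P66 ✓
(P65, P70): P65 before P70 ✓
(P65, P72): P65 before P72 ✓
(P65, P73): P65 before P73 ✓
(P65, P74): P65 before P74 ✓
(P66, P62): P66 before P62 ✓
(P66, P63): P66 before P63 ✓
(P66, P64): P66 before P64 ✓
(P66, P73): P66 before P73 ✓
(P67, P62): P67 before P62 ✓
(P67, P63): P67 before P63 ✓
(P67, P64): P67 before P64 ✓
(P67, P66): P67 before P66 ✓
(P67, P70): P67 before P70 ✓
(P67, P72): P67 before P72 ✓
(P67, P73): P67 before P73 ✓
(P68, P62): P68 before P62 ✓
(P68, P63): P68 before P63 ✓
(P68, P64): P68 before P64 ✓
(P68, P66): P68 before P66 ✓
... plus 21 further pairs not listed.
Count: 45.

45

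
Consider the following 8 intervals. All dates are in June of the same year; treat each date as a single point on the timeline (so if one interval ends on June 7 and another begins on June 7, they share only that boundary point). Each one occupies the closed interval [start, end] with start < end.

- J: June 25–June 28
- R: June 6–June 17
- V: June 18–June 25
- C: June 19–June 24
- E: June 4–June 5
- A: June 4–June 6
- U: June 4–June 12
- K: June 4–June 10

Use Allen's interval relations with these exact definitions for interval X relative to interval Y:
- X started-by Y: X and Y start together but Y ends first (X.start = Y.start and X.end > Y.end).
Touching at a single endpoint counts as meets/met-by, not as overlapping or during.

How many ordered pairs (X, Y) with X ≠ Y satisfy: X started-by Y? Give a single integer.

Checking all 56 ordered pairs for relation 'started-by'; matching pairs in alphabetical order:
(A, E): A started-by E ✓
(K, A): K started-by A ✓
(K, E): K started-by E ✓
(U, A): U started-by A ✓
(U, E): U started-by E ✓
(U, K): U started-by K ✓
Count: 6.

6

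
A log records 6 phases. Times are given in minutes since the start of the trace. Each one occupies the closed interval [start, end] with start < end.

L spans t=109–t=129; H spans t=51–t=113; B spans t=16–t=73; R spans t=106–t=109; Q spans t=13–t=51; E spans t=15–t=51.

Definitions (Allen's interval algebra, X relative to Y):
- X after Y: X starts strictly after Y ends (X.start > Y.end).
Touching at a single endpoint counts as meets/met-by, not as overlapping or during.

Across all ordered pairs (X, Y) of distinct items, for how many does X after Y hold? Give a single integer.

Checking all 30 ordered pairs for relation 'after'; matching pairs in alphabetical order:
(L, B): L after B ✓
(L, E): L after E ✓
(L, Q): L after Q ✓
(R, B): R after B ✓
(R, E): R after E ✓
(R, Q): R after Q ✓
Count: 6.

6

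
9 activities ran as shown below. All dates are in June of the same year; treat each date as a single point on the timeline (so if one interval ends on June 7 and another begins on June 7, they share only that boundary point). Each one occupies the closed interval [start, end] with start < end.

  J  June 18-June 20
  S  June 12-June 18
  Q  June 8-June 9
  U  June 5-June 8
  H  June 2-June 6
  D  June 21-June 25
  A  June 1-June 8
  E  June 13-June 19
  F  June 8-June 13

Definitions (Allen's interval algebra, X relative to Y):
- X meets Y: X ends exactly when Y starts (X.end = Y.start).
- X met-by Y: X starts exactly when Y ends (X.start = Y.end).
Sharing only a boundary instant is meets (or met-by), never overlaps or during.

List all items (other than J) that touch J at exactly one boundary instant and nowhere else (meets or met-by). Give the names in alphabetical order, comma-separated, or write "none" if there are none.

S

Target J = [June 18, June 20].
A [June 1, June 8] → before → no.
D [June 21, June 25] → after → no.
E [June 13, June 19] → overlaps → no.
F [June 8, June 13] → before → no.
H [June 2, June 6] → before → no.
Q [June 8, June 9] → before → no.
S [June 12, June 18] → meets → yes.
U [June 5, June 8] → before → no.
Result: S.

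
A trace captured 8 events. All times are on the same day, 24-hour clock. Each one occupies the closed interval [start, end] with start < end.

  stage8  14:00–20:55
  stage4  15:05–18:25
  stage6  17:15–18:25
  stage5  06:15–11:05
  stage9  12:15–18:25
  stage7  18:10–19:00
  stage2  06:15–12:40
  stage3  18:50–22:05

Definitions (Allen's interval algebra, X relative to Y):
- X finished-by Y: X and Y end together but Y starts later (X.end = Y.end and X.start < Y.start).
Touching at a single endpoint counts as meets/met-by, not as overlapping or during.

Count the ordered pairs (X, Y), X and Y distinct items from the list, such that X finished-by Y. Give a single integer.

3

Checking all 56 ordered pairs for relation 'finished-by'; matching pairs in alphabetical order:
(stage4, stage6): stage4 finished-by stage6 ✓
(stage9, stage4): stage9 finished-by stage4 ✓
(stage9, stage6): stage9 finished-by stage6 ✓
Count: 3.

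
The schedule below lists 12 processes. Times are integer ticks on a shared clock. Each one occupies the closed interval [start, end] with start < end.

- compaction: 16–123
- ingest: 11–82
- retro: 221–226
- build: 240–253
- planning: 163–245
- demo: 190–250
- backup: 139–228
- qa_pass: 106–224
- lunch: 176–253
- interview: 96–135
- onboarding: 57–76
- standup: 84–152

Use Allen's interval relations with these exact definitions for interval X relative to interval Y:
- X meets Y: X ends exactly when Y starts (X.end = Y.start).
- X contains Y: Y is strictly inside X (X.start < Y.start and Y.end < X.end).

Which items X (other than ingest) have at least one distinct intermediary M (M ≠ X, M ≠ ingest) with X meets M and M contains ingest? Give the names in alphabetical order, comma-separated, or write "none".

Target ingest = [11, 82].
Intermediaries M with M contains ingest: none.
Union: none.

none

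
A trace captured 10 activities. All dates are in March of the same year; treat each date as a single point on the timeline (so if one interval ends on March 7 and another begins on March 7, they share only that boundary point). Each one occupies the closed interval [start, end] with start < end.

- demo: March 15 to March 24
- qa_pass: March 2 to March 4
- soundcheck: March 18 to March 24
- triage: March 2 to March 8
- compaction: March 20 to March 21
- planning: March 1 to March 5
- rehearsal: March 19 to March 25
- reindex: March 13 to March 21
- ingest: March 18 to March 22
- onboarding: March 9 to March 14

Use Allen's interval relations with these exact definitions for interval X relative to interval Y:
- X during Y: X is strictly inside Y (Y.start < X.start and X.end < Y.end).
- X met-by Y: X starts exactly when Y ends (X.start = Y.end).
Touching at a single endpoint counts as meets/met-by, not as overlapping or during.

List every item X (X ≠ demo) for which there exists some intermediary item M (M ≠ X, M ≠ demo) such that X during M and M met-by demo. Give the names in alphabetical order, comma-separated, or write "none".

Target demo = [March 15, March 24].
Intermediaries M with M met-by demo: none.
Union: none.

none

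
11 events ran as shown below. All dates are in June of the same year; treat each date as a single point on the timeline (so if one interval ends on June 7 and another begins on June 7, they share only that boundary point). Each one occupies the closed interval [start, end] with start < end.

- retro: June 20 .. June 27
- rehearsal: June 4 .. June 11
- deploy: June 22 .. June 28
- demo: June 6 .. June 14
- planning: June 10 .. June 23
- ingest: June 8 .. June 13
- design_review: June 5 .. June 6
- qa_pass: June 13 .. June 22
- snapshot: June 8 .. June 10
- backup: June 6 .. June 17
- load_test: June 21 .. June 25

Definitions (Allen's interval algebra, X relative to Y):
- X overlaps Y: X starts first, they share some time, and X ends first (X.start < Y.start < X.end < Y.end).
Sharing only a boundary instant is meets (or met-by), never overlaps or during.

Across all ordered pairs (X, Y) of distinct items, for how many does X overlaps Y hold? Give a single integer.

Checking all 110 ordered pairs for relation 'overlaps'; matching pairs in alphabetical order:
(backup, planning): backup overlaps planning ✓
(backup, qa_pass): backup overlaps qa_pass ✓
(demo, planning): demo overlaps planning ✓
(demo, qa_pass): demo overlaps qa_pass ✓
(ingest, planning): ingest overlaps planning ✓
(load_test, deploy): load_test overlaps deploy ✓
(planning, deploy): planning overlaps deploy ✓
(planning, load_test): planning overlaps load_test ✓
(planning, retro): planning overlaps retro ✓
(qa_pass, load_test): qa_pass overlaps load_test ✓
(qa_pass, retro): qa_pass overlaps retro ✓
(rehearsal, backup): rehearsal overlaps backup ✓
(rehearsal, demo): rehearsal overlaps demo ✓
(rehearsal, ingest): rehearsal overlaps ingest ✓
(rehearsal, planning): rehearsal overlaps planning ✓
(retro, deploy): retro overlaps deploy ✓
Count: 16.

16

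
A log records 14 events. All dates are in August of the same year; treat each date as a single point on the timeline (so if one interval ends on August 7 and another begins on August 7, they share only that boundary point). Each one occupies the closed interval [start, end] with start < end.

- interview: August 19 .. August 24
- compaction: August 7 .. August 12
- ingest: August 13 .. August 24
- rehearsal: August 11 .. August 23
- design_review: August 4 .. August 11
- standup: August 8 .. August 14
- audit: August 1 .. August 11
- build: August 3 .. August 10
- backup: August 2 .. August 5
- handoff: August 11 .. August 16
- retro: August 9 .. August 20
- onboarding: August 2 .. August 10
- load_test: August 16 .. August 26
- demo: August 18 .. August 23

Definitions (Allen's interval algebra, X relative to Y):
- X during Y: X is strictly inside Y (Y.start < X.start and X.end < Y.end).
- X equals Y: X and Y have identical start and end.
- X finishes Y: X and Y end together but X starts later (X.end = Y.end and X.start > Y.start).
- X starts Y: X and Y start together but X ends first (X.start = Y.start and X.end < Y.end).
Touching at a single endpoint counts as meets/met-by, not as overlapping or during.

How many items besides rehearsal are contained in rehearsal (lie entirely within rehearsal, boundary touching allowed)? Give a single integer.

2

Target rehearsal = [August 11, August 23].
audit [August 1, August 11] → meets → no.
backup [August 2, August 5] → before → no.
build [August 3, August 10] → before → no.
compaction [August 7, August 12] → overlaps → no.
demo [August 18, August 23] → finishes → counts.
design_review [August 4, August 11] → meets → no.
handoff [August 11, August 16] → starts → counts.
ingest [August 13, August 24] → overlapped-by → no.
interview [August 19, August 24] → overlapped-by → no.
load_test [August 16, August 26] → overlapped-by → no.
onboarding [August 2, August 10] → before → no.
retro [August 9, August 20] → overlaps → no.
standup [August 8, August 14] → overlaps → no.
Total: 2.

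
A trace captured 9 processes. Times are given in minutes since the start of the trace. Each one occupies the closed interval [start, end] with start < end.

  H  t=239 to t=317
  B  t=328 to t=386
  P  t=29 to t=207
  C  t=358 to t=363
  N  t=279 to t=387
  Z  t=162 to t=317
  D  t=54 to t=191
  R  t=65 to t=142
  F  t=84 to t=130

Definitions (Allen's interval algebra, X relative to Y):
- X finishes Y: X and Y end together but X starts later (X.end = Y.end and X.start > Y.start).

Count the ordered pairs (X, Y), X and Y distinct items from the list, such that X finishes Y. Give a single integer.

1

Checking all 72 ordered pairs for relation 'finishes'; matching pairs in alphabetical order:
(H, Z): H finishes Z ✓
Count: 1.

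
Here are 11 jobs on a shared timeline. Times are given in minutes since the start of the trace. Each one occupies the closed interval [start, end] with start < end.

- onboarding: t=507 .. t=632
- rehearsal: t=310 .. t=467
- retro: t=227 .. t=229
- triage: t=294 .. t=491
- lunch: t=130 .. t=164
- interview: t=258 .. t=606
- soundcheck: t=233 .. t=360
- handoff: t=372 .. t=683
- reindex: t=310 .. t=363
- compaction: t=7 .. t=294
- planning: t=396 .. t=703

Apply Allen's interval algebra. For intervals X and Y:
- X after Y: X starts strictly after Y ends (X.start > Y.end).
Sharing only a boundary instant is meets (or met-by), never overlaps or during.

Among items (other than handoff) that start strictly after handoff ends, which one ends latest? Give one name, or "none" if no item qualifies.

Target handoff = [t=372, t=683].
compaction [t=7, t=294] → before → excluded.
interview [t=258, t=606] → overlaps → excluded.
lunch [t=130, t=164] → before → excluded.
onboarding [t=507, t=632] → during → excluded.
planning [t=396, t=703] → overlapped-by → excluded.
rehearsal [t=310, t=467] → overlaps → excluded.
reindex [t=310, t=363] → before → excluded.
retro [t=227, t=229] → before → excluded.
soundcheck [t=233, t=360] → before → excluded.
triage [t=294, t=491] → overlaps → excluded.
No candidates → none.

none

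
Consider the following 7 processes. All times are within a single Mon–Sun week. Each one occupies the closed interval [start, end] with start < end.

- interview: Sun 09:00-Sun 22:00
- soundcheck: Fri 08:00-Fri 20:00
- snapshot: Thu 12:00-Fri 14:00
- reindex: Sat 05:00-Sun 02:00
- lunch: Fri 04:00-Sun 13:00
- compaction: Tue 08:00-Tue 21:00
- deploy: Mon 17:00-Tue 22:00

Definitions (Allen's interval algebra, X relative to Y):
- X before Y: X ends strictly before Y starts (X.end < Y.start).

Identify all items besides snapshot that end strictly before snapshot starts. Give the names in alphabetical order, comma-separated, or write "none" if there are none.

compaction, deploy

Target snapshot = [Thu 12:00, Fri 14:00].
compaction [Tue 08:00, Tue 21:00] → before → yes.
deploy [Mon 17:00, Tue 22:00] → before → yes.
interview [Sun 09:00, Sun 22:00] → after → no.
lunch [Fri 04:00, Sun 13:00] → overlapped-by → no.
reindex [Sat 05:00, Sun 02:00] → after → no.
soundcheck [Fri 08:00, Fri 20:00] → overlapped-by → no.
Result: compaction, deploy.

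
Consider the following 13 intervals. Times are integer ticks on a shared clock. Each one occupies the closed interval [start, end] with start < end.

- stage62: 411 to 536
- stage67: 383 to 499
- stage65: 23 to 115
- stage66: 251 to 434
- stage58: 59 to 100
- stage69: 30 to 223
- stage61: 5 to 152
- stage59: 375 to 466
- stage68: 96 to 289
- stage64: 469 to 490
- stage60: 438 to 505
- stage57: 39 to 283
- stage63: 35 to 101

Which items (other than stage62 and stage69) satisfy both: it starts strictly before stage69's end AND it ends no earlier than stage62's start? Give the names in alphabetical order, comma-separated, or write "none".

none

Conditions: its start is strictly before stage69's end (X.start < 223) AND its end is no earlier than stage62's start (X.end >= 411).
stage57: start 39 < 223? ✓; end 283 >= 411? ✗ → no.
stage58: start 59 < 223? ✓; end 100 >= 411? ✗ → no.
stage59: start 375 < 223? ✗; end 466 >= 411? ✓ → no.
stage60: start 438 < 223? ✗; end 505 >= 411? ✓ → no.
stage61: start 5 < 223? ✓; end 152 >= 411? ✗ → no.
stage63: start 35 < 223? ✓; end 101 >= 411? ✗ → no.
stage64: start 469 < 223? ✗; end 490 >= 411? ✓ → no.
stage65: start 23 < 223? ✓; end 115 >= 411? ✗ → no.
stage66: start 251 < 223? ✗; end 434 >= 411? ✓ → no.
stage67: start 383 < 223? ✗; end 499 >= 411? ✓ → no.
stage68: start 96 < 223? ✓; end 289 >= 411? ✗ → no.
Result: none.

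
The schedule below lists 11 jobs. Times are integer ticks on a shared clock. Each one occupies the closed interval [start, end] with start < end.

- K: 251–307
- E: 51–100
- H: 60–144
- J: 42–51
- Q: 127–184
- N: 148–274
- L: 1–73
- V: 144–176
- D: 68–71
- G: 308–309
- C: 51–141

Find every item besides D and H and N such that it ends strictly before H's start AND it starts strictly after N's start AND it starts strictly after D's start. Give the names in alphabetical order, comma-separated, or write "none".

Conditions: its end is strictly before H's start (X.end < 60) AND its start is strictly after N's start (X.start > 148) AND its start is strictly after D's start (X.start > 68).
C: end 141 < 60? ✗; start 51 > 148? ✗; start 51 > 68? ✗ → no.
E: end 100 < 60? ✗; start 51 > 148? ✗; start 51 > 68? ✗ → no.
G: end 309 < 60? ✗; start 308 > 148? ✓; start 308 > 68? ✓ → no.
J: end 51 < 60? ✓; start 42 > 148? ✗; start 42 > 68? ✗ → no.
K: end 307 < 60? ✗; start 251 > 148? ✓; start 251 > 68? ✓ → no.
L: end 73 < 60? ✗; start 1 > 148? ✗; start 1 > 68? ✗ → no.
Q: end 184 < 60? ✗; start 127 > 148? ✗; start 127 > 68? ✓ → no.
V: end 176 < 60? ✗; start 144 > 148? ✗; start 144 > 68? ✓ → no.
Result: none.

none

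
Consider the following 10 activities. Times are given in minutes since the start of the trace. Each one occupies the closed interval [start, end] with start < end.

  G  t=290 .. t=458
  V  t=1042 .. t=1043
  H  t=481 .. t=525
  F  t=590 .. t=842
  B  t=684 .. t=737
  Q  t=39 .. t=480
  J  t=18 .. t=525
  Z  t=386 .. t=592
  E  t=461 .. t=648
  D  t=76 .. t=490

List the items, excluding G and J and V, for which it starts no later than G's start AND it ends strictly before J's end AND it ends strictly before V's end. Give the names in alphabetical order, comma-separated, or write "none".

Conditions: its start is no later than G's start (X.start <= t=290) AND its end is strictly before J's end (X.end < t=525) AND its end is strictly before V's end (X.end < t=1043).
B: start t=684 <= t=290? ✗; end t=737 < t=525? ✗; end t=737 < t=1043? ✓ → no.
D: start t=76 <= t=290? ✓; end t=490 < t=525? ✓; end t=490 < t=1043? ✓ → yes.
E: start t=461 <= t=290? ✗; end t=648 < t=525? ✗; end t=648 < t=1043? ✓ → no.
F: start t=590 <= t=290? ✗; end t=842 < t=525? ✗; end t=842 < t=1043? ✓ → no.
H: start t=481 <= t=290? ✗; end t=525 < t=525? ✗; end t=525 < t=1043? ✓ → no.
Q: start t=39 <= t=290? ✓; end t=480 < t=525? ✓; end t=480 < t=1043? ✓ → yes.
Z: start t=386 <= t=290? ✗; end t=592 < t=525? ✗; end t=592 < t=1043? ✓ → no.
Result: D, Q.

D, Q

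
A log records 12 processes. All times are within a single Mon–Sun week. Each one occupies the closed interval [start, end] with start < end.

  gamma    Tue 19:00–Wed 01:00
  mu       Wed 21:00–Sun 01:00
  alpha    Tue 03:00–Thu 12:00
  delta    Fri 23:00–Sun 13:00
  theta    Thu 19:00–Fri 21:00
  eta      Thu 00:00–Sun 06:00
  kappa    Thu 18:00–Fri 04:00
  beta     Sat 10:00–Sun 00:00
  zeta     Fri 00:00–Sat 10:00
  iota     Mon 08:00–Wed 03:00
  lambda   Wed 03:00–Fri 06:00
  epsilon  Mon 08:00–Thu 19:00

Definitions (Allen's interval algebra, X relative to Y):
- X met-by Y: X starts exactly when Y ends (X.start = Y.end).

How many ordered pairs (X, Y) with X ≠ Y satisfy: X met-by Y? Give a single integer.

Checking all 132 ordered pairs for relation 'met-by'; matching pairs in alphabetical order:
(beta, zeta): beta met-by zeta ✓
(lambda, iota): lambda met-by iota ✓
(theta, epsilon): theta met-by epsilon ✓
Count: 3.

3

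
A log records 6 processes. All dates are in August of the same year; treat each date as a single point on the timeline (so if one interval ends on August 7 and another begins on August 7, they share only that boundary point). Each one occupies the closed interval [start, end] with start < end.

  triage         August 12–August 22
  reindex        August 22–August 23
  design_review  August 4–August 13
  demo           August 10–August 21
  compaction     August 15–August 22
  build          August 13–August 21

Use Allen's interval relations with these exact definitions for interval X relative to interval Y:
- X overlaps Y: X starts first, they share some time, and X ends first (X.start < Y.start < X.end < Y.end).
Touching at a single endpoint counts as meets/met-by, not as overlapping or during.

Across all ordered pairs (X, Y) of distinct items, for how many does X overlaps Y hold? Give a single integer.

5

Checking all 30 ordered pairs for relation 'overlaps'; matching pairs in alphabetical order:
(build, compaction): build overlaps compaction ✓
(demo, compaction): demo overlaps compaction ✓
(demo, triage): demo overlaps triage ✓
(design_review, demo): design_review overlaps demo ✓
(design_review, triage): design_review overlaps triage ✓
Count: 5.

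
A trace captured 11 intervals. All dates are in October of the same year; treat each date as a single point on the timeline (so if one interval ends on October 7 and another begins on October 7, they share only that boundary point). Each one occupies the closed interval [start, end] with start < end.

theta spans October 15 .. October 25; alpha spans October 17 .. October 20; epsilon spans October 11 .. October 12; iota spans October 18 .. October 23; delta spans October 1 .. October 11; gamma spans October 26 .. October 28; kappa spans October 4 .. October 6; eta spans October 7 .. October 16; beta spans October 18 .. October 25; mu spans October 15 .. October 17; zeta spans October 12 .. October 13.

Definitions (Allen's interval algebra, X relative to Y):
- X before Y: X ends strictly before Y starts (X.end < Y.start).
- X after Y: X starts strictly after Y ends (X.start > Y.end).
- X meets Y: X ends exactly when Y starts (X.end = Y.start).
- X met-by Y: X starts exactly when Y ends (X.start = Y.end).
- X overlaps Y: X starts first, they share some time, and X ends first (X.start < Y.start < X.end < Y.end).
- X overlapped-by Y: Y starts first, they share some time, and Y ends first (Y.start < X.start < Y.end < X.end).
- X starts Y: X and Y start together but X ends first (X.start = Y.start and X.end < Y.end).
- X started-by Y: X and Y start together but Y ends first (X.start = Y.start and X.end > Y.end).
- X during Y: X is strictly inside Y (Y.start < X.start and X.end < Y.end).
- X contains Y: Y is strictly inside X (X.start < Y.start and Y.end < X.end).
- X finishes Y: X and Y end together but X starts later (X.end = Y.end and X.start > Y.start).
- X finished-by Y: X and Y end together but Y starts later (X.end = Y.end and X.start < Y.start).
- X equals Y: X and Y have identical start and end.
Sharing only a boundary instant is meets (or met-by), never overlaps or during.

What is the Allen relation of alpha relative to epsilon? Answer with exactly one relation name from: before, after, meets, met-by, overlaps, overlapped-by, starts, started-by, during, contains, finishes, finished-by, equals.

after

alpha = [October 17, October 20]; epsilon = [October 11, October 12].
Compare endpoints: alpha.start > epsilon.start, alpha.start > epsilon.end, alpha.end > epsilon.start, alpha.end > epsilon.end.
That pattern is 'after'.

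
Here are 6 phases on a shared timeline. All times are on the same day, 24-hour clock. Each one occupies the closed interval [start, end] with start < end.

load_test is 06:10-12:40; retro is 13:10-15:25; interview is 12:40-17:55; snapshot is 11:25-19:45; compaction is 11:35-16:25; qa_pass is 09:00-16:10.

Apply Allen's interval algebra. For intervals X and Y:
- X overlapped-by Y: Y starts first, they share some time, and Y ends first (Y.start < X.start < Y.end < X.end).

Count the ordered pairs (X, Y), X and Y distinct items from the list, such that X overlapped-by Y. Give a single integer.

7

Checking all 30 ordered pairs for relation 'overlapped-by'; matching pairs in alphabetical order:
(compaction, load_test): compaction overlapped-by load_test ✓
(compaction, qa_pass): compaction overlapped-by qa_pass ✓
(interview, compaction): interview overlapped-by compaction ✓
(interview, qa_pass): interview overlapped-by qa_pass ✓
(qa_pass, load_test): qa_pass overlapped-by load_test ✓
(snapshot, load_test): snapshot overlapped-by load_test ✓
(snapshot, qa_pass): snapshot overlapped-by qa_pass ✓
Count: 7.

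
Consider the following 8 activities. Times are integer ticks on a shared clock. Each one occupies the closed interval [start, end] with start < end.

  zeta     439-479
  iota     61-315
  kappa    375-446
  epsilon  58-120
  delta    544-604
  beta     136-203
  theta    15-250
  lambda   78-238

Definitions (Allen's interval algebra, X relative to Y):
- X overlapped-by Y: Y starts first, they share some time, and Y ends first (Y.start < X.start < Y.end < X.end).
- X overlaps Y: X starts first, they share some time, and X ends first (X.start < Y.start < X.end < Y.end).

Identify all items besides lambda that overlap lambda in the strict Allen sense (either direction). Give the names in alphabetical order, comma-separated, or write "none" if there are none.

epsilon

Target lambda = [78, 238].
beta [136, 203] → during → no.
delta [544, 604] → after → no.
epsilon [58, 120] → overlaps → yes.
iota [61, 315] → contains → no.
kappa [375, 446] → after → no.
theta [15, 250] → contains → no.
zeta [439, 479] → after → no.
Result: epsilon.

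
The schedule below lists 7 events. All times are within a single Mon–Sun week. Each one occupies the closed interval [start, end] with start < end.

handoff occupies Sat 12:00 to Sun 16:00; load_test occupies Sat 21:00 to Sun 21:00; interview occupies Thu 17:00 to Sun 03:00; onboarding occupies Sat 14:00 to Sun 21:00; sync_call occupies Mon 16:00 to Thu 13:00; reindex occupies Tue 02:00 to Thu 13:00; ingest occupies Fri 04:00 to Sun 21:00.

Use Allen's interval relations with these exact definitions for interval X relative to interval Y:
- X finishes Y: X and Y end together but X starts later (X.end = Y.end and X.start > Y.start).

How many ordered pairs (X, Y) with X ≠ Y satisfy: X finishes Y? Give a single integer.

Checking all 42 ordered pairs for relation 'finishes'; matching pairs in alphabetical order:
(load_test, ingest): load_test finishes ingest ✓
(load_test, onboarding): load_test finishes onboarding ✓
(onboarding, ingest): onboarding finishes ingest ✓
(reindex, sync_call): reindex finishes sync_call ✓
Count: 4.

4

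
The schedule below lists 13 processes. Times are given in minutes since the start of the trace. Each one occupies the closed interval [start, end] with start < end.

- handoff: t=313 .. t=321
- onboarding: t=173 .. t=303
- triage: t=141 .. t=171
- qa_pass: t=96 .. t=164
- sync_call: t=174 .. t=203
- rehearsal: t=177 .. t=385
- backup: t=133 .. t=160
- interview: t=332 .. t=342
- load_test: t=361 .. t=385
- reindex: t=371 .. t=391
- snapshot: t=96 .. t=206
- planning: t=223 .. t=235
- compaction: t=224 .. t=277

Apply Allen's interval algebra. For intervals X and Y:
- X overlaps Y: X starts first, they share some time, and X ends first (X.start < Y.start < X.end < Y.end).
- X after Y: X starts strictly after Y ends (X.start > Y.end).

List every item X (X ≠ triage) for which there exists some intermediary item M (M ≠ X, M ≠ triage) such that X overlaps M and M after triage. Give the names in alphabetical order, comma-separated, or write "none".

load_test, onboarding, planning, rehearsal, snapshot, sync_call

Target triage = [t=141, t=171].
Intermediaries M with M after triage: compaction, handoff, interview, load_test, onboarding, planning, rehearsal, reindex, sync_call.
Via compaction — items with X overlaps compaction: planning.
Via handoff — items with X overlaps handoff: none.
Via interview — items with X overlaps interview: none.
Via load_test — items with X overlaps load_test: none.
Via onboarding — items with X overlaps onboarding: snapshot.
Via planning — items with X overlaps planning: none.
Via rehearsal — items with X overlaps rehearsal: onboarding, snapshot, sync_call.
Via reindex — items with X overlaps reindex: load_test, rehearsal.
Via sync_call — items with X overlaps sync_call: none.
Union: load_test, onboarding, planning, rehearsal, snapshot, sync_call.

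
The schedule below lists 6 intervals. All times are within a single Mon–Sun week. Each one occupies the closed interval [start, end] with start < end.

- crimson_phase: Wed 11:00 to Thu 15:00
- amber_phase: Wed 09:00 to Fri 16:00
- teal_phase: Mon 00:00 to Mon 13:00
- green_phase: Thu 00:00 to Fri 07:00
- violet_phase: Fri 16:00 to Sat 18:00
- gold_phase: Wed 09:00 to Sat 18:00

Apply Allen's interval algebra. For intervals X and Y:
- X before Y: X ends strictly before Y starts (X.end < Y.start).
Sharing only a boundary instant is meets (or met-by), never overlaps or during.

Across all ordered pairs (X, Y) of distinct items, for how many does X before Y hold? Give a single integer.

7

Checking all 30 ordered pairs for relation 'before'; matching pairs in alphabetical order:
(crimson_phase, violet_phase): crimson_phase before violet_phase ✓
(green_phase, violet_phase): green_phase before violet_phase ✓
(teal_phase, amber_phase): teal_phase before amber_phase ✓
(teal_phase, crimson_phase): teal_phase before crimson_phase ✓
(teal_phase, gold_phase): teal_phase before gold_phase ✓
(teal_phase, green_phase): teal_phase before green_phase ✓
(teal_phase, violet_phase): teal_phase before violet_phase ✓
Count: 7.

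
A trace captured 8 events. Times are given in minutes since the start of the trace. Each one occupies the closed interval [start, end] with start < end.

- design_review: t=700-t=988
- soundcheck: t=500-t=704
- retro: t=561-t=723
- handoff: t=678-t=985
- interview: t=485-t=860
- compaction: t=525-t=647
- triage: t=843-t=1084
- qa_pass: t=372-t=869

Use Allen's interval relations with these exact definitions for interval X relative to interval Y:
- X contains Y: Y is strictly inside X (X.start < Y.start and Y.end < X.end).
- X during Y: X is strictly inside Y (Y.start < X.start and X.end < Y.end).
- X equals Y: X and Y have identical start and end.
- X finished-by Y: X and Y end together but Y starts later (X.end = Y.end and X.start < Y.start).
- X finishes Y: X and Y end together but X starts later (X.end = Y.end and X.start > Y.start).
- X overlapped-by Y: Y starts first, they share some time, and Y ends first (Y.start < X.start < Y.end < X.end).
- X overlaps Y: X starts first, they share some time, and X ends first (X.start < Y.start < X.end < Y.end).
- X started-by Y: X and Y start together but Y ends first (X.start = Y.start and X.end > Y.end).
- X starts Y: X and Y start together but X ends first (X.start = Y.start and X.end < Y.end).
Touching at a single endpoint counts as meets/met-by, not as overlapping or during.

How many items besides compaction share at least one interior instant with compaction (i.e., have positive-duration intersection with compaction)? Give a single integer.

Target compaction = [t=525, t=647].
design_review [t=700, t=988] → after → no.
handoff [t=678, t=985] → after → no.
interview [t=485, t=860] → contains → counts.
qa_pass [t=372, t=869] → contains → counts.
retro [t=561, t=723] → overlapped-by → counts.
soundcheck [t=500, t=704] → contains → counts.
triage [t=843, t=1084] → after → no.
Total: 4.

4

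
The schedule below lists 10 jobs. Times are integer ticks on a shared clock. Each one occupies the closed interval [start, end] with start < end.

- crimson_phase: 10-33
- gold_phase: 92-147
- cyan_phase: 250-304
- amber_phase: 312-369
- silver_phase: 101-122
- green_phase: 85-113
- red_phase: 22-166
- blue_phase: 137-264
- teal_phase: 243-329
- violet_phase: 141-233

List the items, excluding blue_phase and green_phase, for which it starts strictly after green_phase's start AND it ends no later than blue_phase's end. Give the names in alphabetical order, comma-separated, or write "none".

Conditions: its start is strictly after green_phase's start (X.start > 85) AND its end is no later than blue_phase's end (X.end <= 264).
amber_phase: start 312 > 85? ✓; end 369 <= 264? ✗ → no.
crimson_phase: start 10 > 85? ✗; end 33 <= 264? ✓ → no.
cyan_phase: start 250 > 85? ✓; end 304 <= 264? ✗ → no.
gold_phase: start 92 > 85? ✓; end 147 <= 264? ✓ → yes.
red_phase: start 22 > 85? ✗; end 166 <= 264? ✓ → no.
silver_phase: start 101 > 85? ✓; end 122 <= 264? ✓ → yes.
teal_phase: start 243 > 85? ✓; end 329 <= 264? ✗ → no.
violet_phase: start 141 > 85? ✓; end 233 <= 264? ✓ → yes.
Result: gold_phase, silver_phase, violet_phase.

gold_phase, silver_phase, violet_phase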